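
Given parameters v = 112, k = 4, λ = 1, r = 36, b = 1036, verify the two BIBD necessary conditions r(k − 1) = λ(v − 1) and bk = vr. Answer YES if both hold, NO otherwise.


Condition (i): r(k − 1) = 36·3 = 108; λ(v − 1) = 1·111 = 111. Match? NO.
Condition (ii): bk = 1036·4 = 4144; vr = 112·36 = 4032. Match? NO.
Both conditions hold? NO.

NO


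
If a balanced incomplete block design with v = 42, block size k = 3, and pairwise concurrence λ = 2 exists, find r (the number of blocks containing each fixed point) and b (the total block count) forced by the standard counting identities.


Any 2-(v, k, λ) BIBD satisfies two necessary conditions:
  (i)  Each point sits in r blocks, and counting incidences through any fixed point gives r(k − 1) = λ(v − 1), so r = λ(v − 1)/(k − 1).
  (ii) Total incidences bk = vr, so b = vr/k.
Step 1: r = λ(v − 1)/(k − 1) = 2·(42 − 1)/(3 − 1) = 2·41/2 = 82/2 = 41.
Step 2: b = vr/k = 42·41/3 = 1722/3 = 574.
Check integrality: r = 41 ∈ Z ✓, b = 574 ∈ Z ✓.
(These identities are necessary conditions: they determine r and b for any design with these parameters, but do not by themselves prove that one exists.)

r = 41, b = 574.


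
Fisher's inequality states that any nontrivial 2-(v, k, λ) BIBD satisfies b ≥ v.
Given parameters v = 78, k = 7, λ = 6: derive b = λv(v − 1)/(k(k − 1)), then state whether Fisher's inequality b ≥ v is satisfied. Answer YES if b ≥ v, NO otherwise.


r = λ(v − 1)/(k − 1) = 6·77/6 = 77.
b = vr/k = 78·77/7 = 858.
Fisher's inequality: b ≥ v ⇔ 858 ≥ 78? YES.

YES


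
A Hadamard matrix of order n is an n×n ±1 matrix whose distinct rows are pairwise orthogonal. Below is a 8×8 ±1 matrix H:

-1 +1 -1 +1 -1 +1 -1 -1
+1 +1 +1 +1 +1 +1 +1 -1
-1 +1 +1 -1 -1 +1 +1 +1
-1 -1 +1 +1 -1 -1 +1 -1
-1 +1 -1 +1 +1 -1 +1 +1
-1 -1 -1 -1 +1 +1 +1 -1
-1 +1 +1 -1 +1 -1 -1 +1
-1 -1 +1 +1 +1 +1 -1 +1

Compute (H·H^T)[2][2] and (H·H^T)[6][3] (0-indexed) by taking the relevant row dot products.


Row 2 of H: [-1, 1, 1, -1, -1, 1, 1, 1].
Row 3 of H: [-1, -1, 1, 1, -1, -1, 1, -1].
Row 6 of H: [-1, 1, 1, -1, 1, -1, -1, 1].
(H·H^T)[2][2] = Σ_j H[2][j]·H[2][j] = (-1)² + (1)² + (1)² + (-1)² + (-1)² + (1)² + (1)² + (1)² = 1 + 1 + 1 + 1 + 1 + 1 + 1 + 1 = 8.
(H·H^T)[6][3] = Σ_j H[6][j]·H[3][j] = (-1)·(-1) + (1)·(-1) + (1)·(1) + (-1)·(1) + (1)·(-1) + (-1)·(-1) + (-1)·(1) + (1)·(-1) = 1 + -1 + 1 + -1 + -1 + 1 + -1 + -1 = -2.
Rows 6 and 3 are not orthogonal (dot product = -2 ≠ 0), so H is not a Hadamard matrix.

(2,2) entry = 8; (6,3) entry = -2.


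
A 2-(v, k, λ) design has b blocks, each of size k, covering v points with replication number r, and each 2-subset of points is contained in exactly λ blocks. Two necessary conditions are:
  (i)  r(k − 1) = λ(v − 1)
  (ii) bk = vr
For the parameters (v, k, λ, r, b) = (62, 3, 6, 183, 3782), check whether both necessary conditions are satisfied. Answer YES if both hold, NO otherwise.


Condition (i): r(k − 1) = 183·2 = 366; λ(v − 1) = 6·61 = 366. Match? YES.
Condition (ii): bk = 3782·3 = 11346; vr = 62·183 = 11346. Match? YES.
Both conditions hold? YES.

YES


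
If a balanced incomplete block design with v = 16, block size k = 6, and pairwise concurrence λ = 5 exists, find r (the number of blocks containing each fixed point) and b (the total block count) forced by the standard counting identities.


Any 2-(v, k, λ) BIBD satisfies two necessary conditions:
  (i)  Each point sits in r blocks, and counting incidences through any fixed point gives r(k − 1) = λ(v − 1), so r = λ(v − 1)/(k − 1).
  (ii) Total incidences bk = vr, so b = vr/k.
Step 1: r = λ(v − 1)/(k − 1) = 5·(16 − 1)/(6 − 1) = 5·15/5 = 75/5 = 15.
Step 2: b = vr/k = 16·15/6 = 240/6 = 40.
Check integrality: r = 15 ∈ Z ✓, b = 40 ∈ Z ✓.
(These identities are necessary conditions: they determine r and b for any design with these parameters, but do not by themselves prove that one exists.)

r = 15, b = 40.


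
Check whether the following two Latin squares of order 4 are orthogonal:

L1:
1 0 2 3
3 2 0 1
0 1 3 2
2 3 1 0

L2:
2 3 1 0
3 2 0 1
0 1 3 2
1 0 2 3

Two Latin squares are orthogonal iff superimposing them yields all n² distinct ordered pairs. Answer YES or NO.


Form the n² = 16 superimposed pairs (L1[i][j], L2[i][j]), row by row (rows and columns indexed from 0):
row 0: (1,2) (0,3) (2,1) (3,0)
row 1: (3,3) (2,2) (0,0) (1,1)
row 2: (0,0) (1,1) (3,3) (2,2)
row 3: (2,1) (3,0) (1,2) (0,3)
Orthogonality requires all 16 pairs distinct.
But the pair (0,0) repeats: cell (1,2) has L1 = 0, L2 = 0, and cell (2,0) has L1 = 0, L2 = 0.
A repeated pair means some other pair never occurs (only 8 distinct pairs out of 16), so the squares are not orthogonal.
Conclusion: NO.

NO


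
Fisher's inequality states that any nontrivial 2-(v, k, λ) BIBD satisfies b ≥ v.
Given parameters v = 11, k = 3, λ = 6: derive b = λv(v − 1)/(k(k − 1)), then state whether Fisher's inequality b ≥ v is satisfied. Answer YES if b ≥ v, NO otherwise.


r = λ(v − 1)/(k − 1) = 6·10/2 = 30.
b = vr/k = 11·30/3 = 110.
Fisher's inequality: b ≥ v ⇔ 110 ≥ 11? YES.

YES


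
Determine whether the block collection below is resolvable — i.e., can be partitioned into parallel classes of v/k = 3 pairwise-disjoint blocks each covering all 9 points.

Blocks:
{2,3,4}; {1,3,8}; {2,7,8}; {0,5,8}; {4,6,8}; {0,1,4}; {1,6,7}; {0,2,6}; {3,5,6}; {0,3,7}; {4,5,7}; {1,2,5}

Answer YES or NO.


v = 9, block size k = 3, number of blocks = 12.
For resolvability, blocks must partition into parallel classes of size v/k = 3.
Total blocks must therefore be a multiple of 3: 12 = 3·4 + 0 ⇒ divisible ✓.
Greedy packing gives 4 candidate class(es). Each should be a full parallel class (size 3, covers all 9 points).
  Class 1 (3 blocks): {2,3,4}; {0,5,8}; {1,6,7}. Points covered: [0, 1, 2, 3, 4, 5, 6, 7, 8].
  Class 2 (3 blocks): {1,3,8}; {0,2,6}; {4,5,7}. Points covered: [0, 1, 2, 3, 4, 5, 6, 7, 8].
  Class 3 (3 blocks): {2,7,8}; {0,1,4}; {3,5,6}. Points covered: [0, 1, 2, 3, 4, 5, 6, 7, 8].
  Class 4 (3 blocks): {4,6,8}; {0,3,7}; {1,2,5}. Points covered: [0, 1, 2, 3, 4, 5, 6, 7, 8].
All classes full (size 3)? YES. All classes cover every point? YES.
Resolvable? YES.

YES


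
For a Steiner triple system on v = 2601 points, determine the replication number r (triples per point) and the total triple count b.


An STS(v) is a 2-(v, 3, 1) BIBD: block size k = 3, λ = 1.
Replication: r(k − 1) = λ(v − 1) ⇒ r·2 = 2601 − 1 = 2600 ⇒ r = 1300.
Block count: b = v(v − 1)/6 = 2601·2600/6 = 6762600/6 = 1127100.

r = 1300, b = 1127100.


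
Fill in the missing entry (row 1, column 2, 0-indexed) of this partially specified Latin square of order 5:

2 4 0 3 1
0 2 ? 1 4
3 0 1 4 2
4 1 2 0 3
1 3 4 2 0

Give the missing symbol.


Row 1 contains symbols [0, 1, 2, 4] — missing [3].
Column 2 contains symbols [0, 1, 2, 4] — missing [3].
The missing symbol must appear in both missing sets; intersection = [3].
Therefore the hidden value is 3.

Missing value = 3.


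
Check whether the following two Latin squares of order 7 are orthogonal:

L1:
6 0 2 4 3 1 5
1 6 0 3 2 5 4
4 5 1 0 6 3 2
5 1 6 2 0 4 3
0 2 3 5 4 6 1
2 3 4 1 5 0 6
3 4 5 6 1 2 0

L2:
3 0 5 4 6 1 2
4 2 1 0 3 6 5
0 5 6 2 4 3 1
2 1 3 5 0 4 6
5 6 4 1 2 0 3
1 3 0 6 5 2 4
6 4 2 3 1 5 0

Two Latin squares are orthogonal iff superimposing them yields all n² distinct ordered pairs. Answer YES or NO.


Form the n² = 49 superimposed pairs (L1[i][j], L2[i][j]), row by row (rows and columns indexed from 0):
row 0: (6,3) (0,0) (2,5) (4,4) (3,6) (1,1) (5,2)
row 1: (1,4) (6,2) (0,1) (3,0) (2,3) (5,6) (4,5)
row 2: (4,0) (5,5) (1,6) (0,2) (6,4) (3,3) (2,1)
row 3: (5,2) (1,1) (6,3) (2,5) (0,0) (4,4) (3,6)
row 4: (0,5) (2,6) (3,4) (5,1) (4,2) (6,0) (1,3)
row 5: (2,1) (3,3) (4,0) (1,6) (5,5) (0,2) (6,4)
row 6: (3,6) (4,4) (5,2) (6,3) (1,1) (2,5) (0,0)
Orthogonality requires all 49 pairs distinct.
But the pair (5,2) repeats: cell (0,6) has L1 = 5, L2 = 2, and cell (3,0) has L1 = 5, L2 = 2.
A repeated pair means some other pair never occurs (only 28 distinct pairs out of 49), so the squares are not orthogonal.
Conclusion: NO.

NO


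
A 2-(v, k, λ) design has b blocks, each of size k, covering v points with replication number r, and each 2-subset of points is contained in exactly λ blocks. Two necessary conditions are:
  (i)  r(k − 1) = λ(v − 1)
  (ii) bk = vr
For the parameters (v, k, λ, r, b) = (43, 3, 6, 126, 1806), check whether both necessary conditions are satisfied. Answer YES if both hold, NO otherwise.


Condition (i): r(k − 1) = 126·2 = 252; λ(v − 1) = 6·42 = 252. Match? YES.
Condition (ii): bk = 1806·3 = 5418; vr = 43·126 = 5418. Match? YES.
Both conditions hold? YES.

YES


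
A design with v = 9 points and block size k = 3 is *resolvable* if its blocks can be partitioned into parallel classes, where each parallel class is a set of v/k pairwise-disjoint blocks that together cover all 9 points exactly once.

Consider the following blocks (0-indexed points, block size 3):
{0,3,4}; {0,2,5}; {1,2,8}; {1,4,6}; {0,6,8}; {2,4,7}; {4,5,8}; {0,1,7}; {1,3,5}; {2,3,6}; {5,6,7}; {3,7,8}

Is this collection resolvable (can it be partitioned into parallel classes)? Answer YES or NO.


v = 9, block size k = 3, number of blocks = 12.
For resolvability, blocks must partition into parallel classes of size v/k = 3.
Total blocks must therefore be a multiple of 3: 12 = 3·4 + 0 ⇒ divisible ✓.
Greedy packing gives 4 candidate class(es). Each should be a full parallel class (size 3, covers all 9 points).
  Class 1 (3 blocks): {0,3,4}; {1,2,8}; {5,6,7}. Points covered: [0, 1, 2, 3, 4, 5, 6, 7, 8].
  Class 2 (3 blocks): {0,2,5}; {1,4,6}; {3,7,8}. Points covered: [0, 1, 2, 3, 4, 5, 6, 7, 8].
  Class 3 (3 blocks): {0,6,8}; {2,4,7}; {1,3,5}. Points covered: [0, 1, 2, 3, 4, 5, 6, 7, 8].
  Class 4 (3 blocks): {4,5,8}; {0,1,7}; {2,3,6}. Points covered: [0, 1, 2, 3, 4, 5, 6, 7, 8].
All classes full (size 3)? YES. All classes cover every point? YES.
Resolvable? YES.

YES


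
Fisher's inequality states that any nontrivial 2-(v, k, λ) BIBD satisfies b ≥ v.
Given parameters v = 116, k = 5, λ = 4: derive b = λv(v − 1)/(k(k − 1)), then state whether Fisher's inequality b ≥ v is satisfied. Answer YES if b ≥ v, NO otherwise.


b = λv(v − 1)/(k(k − 1)) = 4·116·115/(5·4) = 53360/20 = 2668.
Compare with v = 116: b ≥ v, so Fisher's inequality holds.

YES


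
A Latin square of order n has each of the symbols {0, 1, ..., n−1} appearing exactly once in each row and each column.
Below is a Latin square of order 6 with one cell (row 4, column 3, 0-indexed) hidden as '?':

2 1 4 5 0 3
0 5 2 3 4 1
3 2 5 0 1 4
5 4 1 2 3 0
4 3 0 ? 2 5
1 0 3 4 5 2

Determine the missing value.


Row 4 contains symbols [0, 2, 3, 4, 5] — missing [1].
Column 3 contains symbols [0, 2, 3, 4, 5] — missing [1].
The missing symbol must appear in both missing sets; intersection = [1].
Therefore the hidden value is 1.

Missing value = 1.


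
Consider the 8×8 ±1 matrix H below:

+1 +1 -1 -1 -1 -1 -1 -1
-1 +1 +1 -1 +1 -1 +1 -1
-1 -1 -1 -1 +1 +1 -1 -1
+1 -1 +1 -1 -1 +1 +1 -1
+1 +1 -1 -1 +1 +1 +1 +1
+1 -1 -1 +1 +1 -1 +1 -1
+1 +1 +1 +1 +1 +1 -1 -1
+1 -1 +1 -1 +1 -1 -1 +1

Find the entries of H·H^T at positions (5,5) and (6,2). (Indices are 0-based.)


Row 2 of H: [-1, -1, -1, -1, 1, 1, -1, -1].
Row 5 of H: [1, -1, -1, 1, 1, -1, 1, -1].
Row 6 of H: [1, 1, 1, 1, 1, 1, -1, -1].
(H·H^T)[5][5] = Σ_j H[5][j]·H[5][j] = (1)² + (-1)² + (-1)² + (1)² + (1)² + (-1)² + (1)² + (-1)² = 1 + 1 + 1 + 1 + 1 + 1 + 1 + 1 = 8.
(H·H^T)[6][2] = Σ_j H[6][j]·H[2][j] = (1)·(-1) + (1)·(-1) + (1)·(-1) + (1)·(-1) + (1)·(1) + (1)·(1) + (-1)·(-1) + (-1)·(-1) = -1 + -1 + -1 + -1 + 1 + 1 + 1 + 1 = 0.
So rows 6 and 2 are orthogonal; the diagonal entry equals n = 8.

(5,5) entry = 8; (6,2) entry = 0.


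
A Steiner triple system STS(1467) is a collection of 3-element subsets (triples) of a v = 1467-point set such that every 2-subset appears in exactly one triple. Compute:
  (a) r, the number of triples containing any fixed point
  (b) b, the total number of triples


An STS(v) is a 2-(v, 3, 1) BIBD: block size k = 3, λ = 1.
Replication: r(k − 1) = λ(v − 1) ⇒ r·2 = 1467 − 1 = 1466 ⇒ r = 733.
Block count: bk = vr ⇒ b·3 = 1467·733 = 1075311 ⇒ b = 358437.
(Check via b = v(v − 1)/6 = 1467·1466/6 = 2150622/6 = 358437.)

r = 733, b = 358437.


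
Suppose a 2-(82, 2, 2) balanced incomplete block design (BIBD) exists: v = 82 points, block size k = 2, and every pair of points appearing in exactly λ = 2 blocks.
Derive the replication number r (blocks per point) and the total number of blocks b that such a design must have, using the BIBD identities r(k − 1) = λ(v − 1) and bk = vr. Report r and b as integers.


Any 2-(v, k, λ) BIBD satisfies two necessary conditions:
  (i)  Each point sits in r blocks, and counting incidences through any fixed point gives r(k − 1) = λ(v − 1), so r = λ(v − 1)/(k − 1).
  (ii) Total incidences bk = vr, so b = vr/k.
Step 1: r = λ(v − 1)/(k − 1) = 2·(82 − 1)/(2 − 1) = 2·81/1 = 162/1 = 162.
Step 2: b = vr/k = 82·162/2 = 13284/2 = 6642.
Check integrality: r = 162 ∈ Z ✓, b = 6642 ∈ Z ✓.
(These identities are necessary conditions: they determine r and b for any design with these parameters, but do not by themselves prove that one exists.)

r = 162, b = 6642.


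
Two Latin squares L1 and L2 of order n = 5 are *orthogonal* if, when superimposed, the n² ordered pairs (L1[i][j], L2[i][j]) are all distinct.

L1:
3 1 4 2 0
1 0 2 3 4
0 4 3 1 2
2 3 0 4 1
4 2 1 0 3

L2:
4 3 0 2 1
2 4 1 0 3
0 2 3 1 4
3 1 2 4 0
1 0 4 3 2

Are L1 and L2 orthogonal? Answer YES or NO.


Form the n² = 25 superimposed pairs (L1[i][j], L2[i][j]), row by row (rows and columns indexed from 0):
row 0: (3,4) (1,3) (4,0) (2,2) (0,1)
row 1: (1,2) (0,4) (2,1) (3,0) (4,3)
row 2: (0,0) (4,2) (3,3) (1,1) (2,4)
row 3: (2,3) (3,1) (0,2) (4,4) (1,0)
row 4: (4,1) (2,0) (1,4) (0,3) (3,2)
Orthogonality requires all 25 pairs distinct.
Check by first coordinate: for each symbol s of L1, list the L2 entries in the n cells where L1 = s; they must all differ.
  L1 = 0: L2 entries (in reading order) 1, 4, 0, 2, 3 — all 5 distinct ✓
  L1 = 1: L2 entries (in reading order) 3, 2, 1, 0, 4 — all 5 distinct ✓
  L1 = 2: L2 entries (in reading order) 2, 1, 4, 3, 0 — all 5 distinct ✓
  L1 = 3: L2 entries (in reading order) 4, 0, 3, 1, 2 — all 5 distinct ✓
  L1 = 4: L2 entries (in reading order) 0, 3, 2, 4, 1 — all 5 distinct ✓
Every symbol of L1 meets every symbol of L2 exactly once, so all 25 pairs are distinct (25 of 25).
Conclusion: YES.

YES


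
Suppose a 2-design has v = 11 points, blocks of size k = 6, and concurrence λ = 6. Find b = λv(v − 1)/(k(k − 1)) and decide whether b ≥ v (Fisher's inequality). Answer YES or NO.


b = λv(v − 1)/(k(k − 1)) = 6·11·10/(6·5) = 660/30 = 22.
Compare with v = 11: b ≥ v, so Fisher's inequality holds.

YES


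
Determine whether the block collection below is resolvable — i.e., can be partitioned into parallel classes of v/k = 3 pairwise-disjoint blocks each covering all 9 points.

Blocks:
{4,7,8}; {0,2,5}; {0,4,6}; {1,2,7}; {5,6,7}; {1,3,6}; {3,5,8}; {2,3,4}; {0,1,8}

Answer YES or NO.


v = 9, block size k = 3, number of blocks = 9.
For resolvability, blocks must partition into parallel classes of size v/k = 3.
Total blocks must therefore be a multiple of 3: 9 = 3·3 + 0 ⇒ divisible ✓.
Greedy packing gives 3 candidate class(es). Each should be a full parallel class (size 3, covers all 9 points).
  Class 1 (3 blocks): {4,7,8}; {0,2,5}; {1,3,6}. Points covered: [0, 1, 2, 3, 4, 5, 6, 7, 8].
  Class 2 (3 blocks): {0,4,6}; {1,2,7}; {3,5,8}. Points covered: [0, 1, 2, 3, 4, 5, 6, 7, 8].
  Class 3 (3 blocks): {5,6,7}; {2,3,4}; {0,1,8}. Points covered: [0, 1, 2, 3, 4, 5, 6, 7, 8].
All classes full (size 3)? YES. All classes cover every point? YES.
Resolvable? YES.

YES


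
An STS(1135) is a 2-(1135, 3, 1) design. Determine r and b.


An STS(v) is a 2-(v, 3, 1) BIBD: block size k = 3, λ = 1.
Replication: r(k − 1) = λ(v − 1) ⇒ r·2 = 1135 − 1 = 1134 ⇒ r = 567.
Block count: b = v(v − 1)/6 = 1135·1134/6 = 1287090/6 = 214515.

r = 567, b = 214515.


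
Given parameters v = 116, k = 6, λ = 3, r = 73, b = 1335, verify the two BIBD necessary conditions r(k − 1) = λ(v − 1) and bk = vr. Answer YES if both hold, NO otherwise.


Condition (i): r(k − 1) = 73·5 = 365; λ(v − 1) = 3·115 = 345. Match? NO.
Condition (ii): bk = 1335·6 = 8010; vr = 116·73 = 8468. Match? NO.
Both conditions hold? NO.

NO


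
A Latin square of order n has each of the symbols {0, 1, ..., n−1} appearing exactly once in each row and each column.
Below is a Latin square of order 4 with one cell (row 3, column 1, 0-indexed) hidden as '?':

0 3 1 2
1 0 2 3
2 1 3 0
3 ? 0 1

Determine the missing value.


Row 3 contains symbols [0, 1, 3] — missing [2].
Column 1 contains symbols [0, 1, 3] — missing [2].
The missing symbol must appear in both missing sets; intersection = [2].
Therefore the hidden value is 2.

Missing value = 2.


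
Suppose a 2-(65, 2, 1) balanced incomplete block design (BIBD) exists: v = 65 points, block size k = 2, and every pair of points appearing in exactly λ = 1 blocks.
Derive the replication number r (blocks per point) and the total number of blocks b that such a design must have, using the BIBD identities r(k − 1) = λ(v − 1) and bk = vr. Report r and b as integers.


Any 2-(v, k, λ) BIBD satisfies two necessary conditions:
  (i)  Each point sits in r blocks, and counting incidences through any fixed point gives r(k − 1) = λ(v − 1), so r = λ(v − 1)/(k − 1).
  (ii) Total incidences bk = vr, so b = vr/k.
Step 1: r = λ(v − 1)/(k − 1) = 1·(65 − 1)/(2 − 1) = 1·64/1 = 64/1 = 64.
Step 2: b = vr/k = 65·64/2 = 4160/2 = 2080.
Check integrality: r = 64 ∈ Z ✓, b = 2080 ∈ Z ✓.
(These identities are necessary conditions: they determine r and b for any design with these parameters, but do not by themselves prove that one exists.)

r = 64, b = 2080.


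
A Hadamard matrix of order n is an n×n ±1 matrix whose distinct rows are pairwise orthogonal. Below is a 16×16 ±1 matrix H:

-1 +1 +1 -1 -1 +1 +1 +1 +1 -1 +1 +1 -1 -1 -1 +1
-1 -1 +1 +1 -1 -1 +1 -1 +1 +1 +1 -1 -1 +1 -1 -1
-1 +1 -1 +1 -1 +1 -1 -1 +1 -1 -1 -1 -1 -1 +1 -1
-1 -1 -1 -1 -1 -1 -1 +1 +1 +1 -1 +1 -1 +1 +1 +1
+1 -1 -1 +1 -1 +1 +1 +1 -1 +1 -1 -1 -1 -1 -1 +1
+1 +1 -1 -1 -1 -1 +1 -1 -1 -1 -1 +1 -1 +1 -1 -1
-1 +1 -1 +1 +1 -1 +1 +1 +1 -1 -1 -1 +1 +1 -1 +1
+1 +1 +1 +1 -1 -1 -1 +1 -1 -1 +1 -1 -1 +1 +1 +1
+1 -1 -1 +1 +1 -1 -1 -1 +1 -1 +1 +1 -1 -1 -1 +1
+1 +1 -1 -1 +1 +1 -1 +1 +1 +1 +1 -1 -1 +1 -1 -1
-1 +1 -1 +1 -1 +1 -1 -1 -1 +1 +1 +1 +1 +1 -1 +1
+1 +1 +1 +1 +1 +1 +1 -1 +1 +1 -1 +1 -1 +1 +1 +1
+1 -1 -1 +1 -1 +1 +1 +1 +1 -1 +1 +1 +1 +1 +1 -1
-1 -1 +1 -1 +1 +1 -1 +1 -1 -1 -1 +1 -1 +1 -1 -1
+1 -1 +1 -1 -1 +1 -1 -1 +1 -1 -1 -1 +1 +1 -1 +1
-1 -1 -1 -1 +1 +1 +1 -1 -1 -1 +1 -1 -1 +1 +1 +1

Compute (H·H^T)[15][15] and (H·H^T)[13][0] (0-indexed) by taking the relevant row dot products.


Row 0 of H: [-1, 1, 1, -1, -1, 1, 1, 1, 1, -1, 1, 1, -1, -1, -1, 1].
Row 13 of H: [-1, -1, 1, -1, 1, 1, -1, 1, -1, -1, -1, 1, -1, 1, -1, -1].
Row 15 of H: [-1, -1, -1, -1, 1, 1, 1, -1, -1, -1, 1, -1, -1, 1, 1, 1].
(H·H^T)[15][15] = Σ_j H[15][j]·H[15][j] = (-1)² + (-1)² + (-1)² + (-1)² + (1)² + (1)² + (1)² + (-1)² + (-1)² + (-1)² + (1)² + (-1)² + (-1)² + (1)² + (1)² + (1)² = 1 + 1 + 1 + 1 + 1 + 1 + 1 + 1 + 1 + 1 + 1 + 1 + 1 + 1 + 1 + 1 = 16.
(H·H^T)[13][0] = Σ_j H[13][j]·H[0][j] = (-1)·(-1) + (-1)·(1) + (1)·(1) + (-1)·(-1) + (1)·(-1) + (1)·(1) + (-1)·(1) + (1)·(1) + (-1)·(1) + (-1)·(-1) + (-1)·(1) + (1)·(1) + (-1)·(-1) + (1)·(-1) + (-1)·(-1) + (-1)·(1) = 1 + -1 + 1 + 1 + -1 + 1 + -1 + 1 + -1 + 1 + -1 + 1 + 1 + -1 + 1 + -1 = 2.
Rows 13 and 0 are not orthogonal (dot product = 2 ≠ 0), so H is not a Hadamard matrix.

(15,15) entry = 16; (13,0) entry = 2.


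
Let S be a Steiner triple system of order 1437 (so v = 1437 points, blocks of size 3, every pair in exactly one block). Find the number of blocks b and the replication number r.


An STS(v) is a 2-(v, 3, 1) BIBD: block size k = 3, λ = 1.
Replication: r(k − 1) = λ(v − 1) ⇒ r·2 = 1437 − 1 = 1436 ⇒ r = 718.
Block count: bk = vr ⇒ b·3 = 1437·718 = 1031766 ⇒ b = 343922.

r = 718, b = 343922.


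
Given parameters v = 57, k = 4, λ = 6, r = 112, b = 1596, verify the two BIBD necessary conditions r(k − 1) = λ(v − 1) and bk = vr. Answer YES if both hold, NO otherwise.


Condition (i): r(k − 1) = 112·3 = 336; λ(v − 1) = 6·56 = 336. Match? YES.
Condition (ii): bk = 1596·4 = 6384; vr = 57·112 = 6384. Match? YES.
Both conditions hold? YES.

YES


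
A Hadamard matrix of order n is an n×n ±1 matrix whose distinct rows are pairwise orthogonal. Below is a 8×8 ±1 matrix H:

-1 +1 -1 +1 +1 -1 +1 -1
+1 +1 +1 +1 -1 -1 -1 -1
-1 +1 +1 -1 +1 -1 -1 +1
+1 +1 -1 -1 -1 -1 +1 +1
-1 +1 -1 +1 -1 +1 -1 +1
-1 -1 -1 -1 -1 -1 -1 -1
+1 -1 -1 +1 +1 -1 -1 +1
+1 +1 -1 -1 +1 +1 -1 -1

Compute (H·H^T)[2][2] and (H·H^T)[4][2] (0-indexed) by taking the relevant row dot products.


Row 2 of H: [-1, 1, 1, -1, 1, -1, -1, 1].
Row 4 of H: [-1, 1, -1, 1, -1, 1, -1, 1].
(H·H^T)[2][2] = Σ_j H[2][j]·H[2][j] = (-1)² + (1)² + (1)² + (-1)² + (1)² + (-1)² + (-1)² + (1)² = 1 + 1 + 1 + 1 + 1 + 1 + 1 + 1 = 8.
(H·H^T)[4][2] = Σ_j H[4][j]·H[2][j] = (-1)·(-1) + (1)·(1) + (-1)·(1) + (1)·(-1) + (-1)·(1) + (1)·(-1) + (-1)·(-1) + (1)·(1) = 1 + 1 + -1 + -1 + -1 + -1 + 1 + 1 = 0.
So rows 4 and 2 are orthogonal; the diagonal entry equals n = 8.

(2,2) entry = 8; (4,2) entry = 0.


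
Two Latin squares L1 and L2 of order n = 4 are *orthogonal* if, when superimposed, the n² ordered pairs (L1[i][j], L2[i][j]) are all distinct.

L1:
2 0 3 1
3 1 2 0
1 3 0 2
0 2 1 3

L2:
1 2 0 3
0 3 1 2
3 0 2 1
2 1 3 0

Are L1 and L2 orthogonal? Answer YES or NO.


Form the n² = 16 superimposed pairs (L1[i][j], L2[i][j]), row by row (rows and columns indexed from 0):
row 0: (2,1) (0,2) (3,0) (1,3)
row 1: (3,0) (1,3) (2,1) (0,2)
row 2: (1,3) (3,0) (0,2) (2,1)
row 3: (0,2) (2,1) (1,3) (3,0)
Orthogonality requires all 16 pairs distinct.
But the pair (3,0) repeats: cell (0,2) has L1 = 3, L2 = 0, and cell (1,0) has L1 = 3, L2 = 0.
A repeated pair means some other pair never occurs (only 4 distinct pairs out of 16), so the squares are not orthogonal.
Conclusion: NO.

NO


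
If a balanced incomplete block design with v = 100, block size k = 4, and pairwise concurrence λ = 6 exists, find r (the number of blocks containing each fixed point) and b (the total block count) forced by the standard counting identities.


Any 2-(v, k, λ) BIBD satisfies two necessary conditions:
  (i)  Each point sits in r blocks, and counting incidences through any fixed point gives r(k − 1) = λ(v − 1), so r = λ(v − 1)/(k − 1).
  (ii) Total incidences bk = vr, so b = vr/k.
Step 1: r = λ(v − 1)/(k − 1) = 6·(100 − 1)/(4 − 1) = 6·99/3 = 594/3 = 198.
Step 2: b = vr/k = 100·198/4 = 19800/4 = 4950.
Check integrality: r = 198 ∈ Z ✓, b = 4950 ∈ Z ✓.
(These identities are necessary conditions: they determine r and b for any design with these parameters, but do not by themselves prove that one exists.)

r = 198, b = 4950.


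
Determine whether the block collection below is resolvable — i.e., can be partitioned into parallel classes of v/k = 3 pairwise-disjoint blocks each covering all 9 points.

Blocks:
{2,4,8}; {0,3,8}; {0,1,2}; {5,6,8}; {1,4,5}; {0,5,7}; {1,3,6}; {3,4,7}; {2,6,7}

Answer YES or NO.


v = 9, block size k = 3, number of blocks = 9.
For resolvability, blocks must partition into parallel classes of size v/k = 3.
Total blocks must therefore be a multiple of 3: 9 = 3·3 + 0 ⇒ divisible ✓.
Greedy packing gives 3 candidate class(es). Each should be a full parallel class (size 3, covers all 9 points).
  Class 1 (3 blocks): {2,4,8}; {0,5,7}; {1,3,6}. Points covered: [0, 1, 2, 3, 4, 5, 6, 7, 8].
  Class 2 (3 blocks): {0,3,8}; {1,4,5}; {2,6,7}. Points covered: [0, 1, 2, 3, 4, 5, 6, 7, 8].
  Class 3 (3 blocks): {0,1,2}; {5,6,8}; {3,4,7}. Points covered: [0, 1, 2, 3, 4, 5, 6, 7, 8].
All classes full (size 3)? YES. All classes cover every point? YES.
Resolvable? YES.

YES


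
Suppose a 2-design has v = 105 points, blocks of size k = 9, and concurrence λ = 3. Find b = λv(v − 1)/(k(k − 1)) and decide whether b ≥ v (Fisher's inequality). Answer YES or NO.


r = λ(v − 1)/(k − 1) = 3·104/8 = 39.
b = vr/k = 105·39/9 = 455.
Fisher's inequality: b ≥ v ⇔ 455 ≥ 105? YES.

YES


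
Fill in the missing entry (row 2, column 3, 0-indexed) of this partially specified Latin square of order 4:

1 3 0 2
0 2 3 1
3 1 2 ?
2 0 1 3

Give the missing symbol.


Row 2 contains symbols [1, 2, 3] — missing [0].
Column 3 contains symbols [1, 2, 3] — missing [0].
The missing symbol must appear in both missing sets; intersection = [0].
Therefore the hidden value is 0.

Missing value = 0.


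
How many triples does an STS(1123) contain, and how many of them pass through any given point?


An STS(v) is a 2-(v, 3, 1) BIBD: block size k = 3, λ = 1.
Replication: r(k − 1) = λ(v − 1) ⇒ r·2 = 1123 − 1 = 1122 ⇒ r = 561.
Block count: bk = vr ⇒ b·3 = 1123·561 = 630003 ⇒ b = 210001.

r = 561, b = 210001.


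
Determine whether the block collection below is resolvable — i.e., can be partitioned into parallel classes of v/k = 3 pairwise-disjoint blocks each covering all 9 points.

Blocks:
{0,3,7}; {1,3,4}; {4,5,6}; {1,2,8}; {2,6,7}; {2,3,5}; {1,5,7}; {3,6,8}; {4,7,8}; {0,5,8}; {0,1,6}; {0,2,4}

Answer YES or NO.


v = 9, block size k = 3, number of blocks = 12.
For resolvability, blocks must partition into parallel classes of size v/k = 3.
Total blocks must therefore be a multiple of 3: 12 = 3·4 + 0 ⇒ divisible ✓.
Greedy packing gives 4 candidate class(es). Each should be a full parallel class (size 3, covers all 9 points).
  Class 1 (3 blocks): {0,3,7}; {4,5,6}; {1,2,8}. Points covered: [0, 1, 2, 3, 4, 5, 6, 7, 8].
  Class 2 (3 blocks): {1,3,4}; {2,6,7}; {0,5,8}. Points covered: [0, 1, 2, 3, 4, 5, 6, 7, 8].
  Class 3 (3 blocks): {2,3,5}; {4,7,8}; {0,1,6}. Points covered: [0, 1, 2, 3, 4, 5, 6, 7, 8].
  Class 4 (3 blocks): {1,5,7}; {3,6,8}; {0,2,4}. Points covered: [0, 1, 2, 3, 4, 5, 6, 7, 8].
All classes full (size 3)? YES. All classes cover every point? YES.
Resolvable? YES.

YES


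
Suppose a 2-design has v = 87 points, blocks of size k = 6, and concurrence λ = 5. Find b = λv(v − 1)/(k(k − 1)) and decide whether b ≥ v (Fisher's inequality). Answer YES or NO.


r = λ(v − 1)/(k − 1) = 5·86/5 = 86.
b = vr/k = 87·86/6 = 1247.
Fisher's inequality: b ≥ v ⇔ 1247 ≥ 87? YES.

YES


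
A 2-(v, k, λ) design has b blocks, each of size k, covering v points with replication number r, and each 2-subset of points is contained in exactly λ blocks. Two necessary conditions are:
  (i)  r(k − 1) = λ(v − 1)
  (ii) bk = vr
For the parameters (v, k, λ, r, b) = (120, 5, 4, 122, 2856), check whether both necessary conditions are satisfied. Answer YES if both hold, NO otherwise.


Condition (i): r(k − 1) = 122·4 = 488; λ(v − 1) = 4·119 = 476. Match? NO.
Condition (ii): bk = 2856·5 = 14280; vr = 120·122 = 14640. Match? NO.
Both conditions hold? NO.

NO


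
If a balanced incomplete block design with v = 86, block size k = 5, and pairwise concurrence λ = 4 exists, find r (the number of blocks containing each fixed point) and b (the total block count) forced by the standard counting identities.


Any 2-(v, k, λ) BIBD satisfies two necessary conditions:
  (i)  Each point sits in r blocks, and counting incidences through any fixed point gives r(k − 1) = λ(v − 1), so r = λ(v − 1)/(k − 1).
  (ii) Total incidences bk = vr, so b = vr/k.
Step 1: r = λ(v − 1)/(k − 1) = 4·(86 − 1)/(5 − 1) = 4·85/4 = 340/4 = 85.
Step 2: b = vr/k = 86·85/5 = 7310/5 = 1462.
Check integrality: r = 85 ∈ Z ✓, b = 1462 ∈ Z ✓.
(These identities are necessary conditions: they determine r and b for any design with these parameters, but do not by themselves prove that one exists.)

r = 85, b = 1462.


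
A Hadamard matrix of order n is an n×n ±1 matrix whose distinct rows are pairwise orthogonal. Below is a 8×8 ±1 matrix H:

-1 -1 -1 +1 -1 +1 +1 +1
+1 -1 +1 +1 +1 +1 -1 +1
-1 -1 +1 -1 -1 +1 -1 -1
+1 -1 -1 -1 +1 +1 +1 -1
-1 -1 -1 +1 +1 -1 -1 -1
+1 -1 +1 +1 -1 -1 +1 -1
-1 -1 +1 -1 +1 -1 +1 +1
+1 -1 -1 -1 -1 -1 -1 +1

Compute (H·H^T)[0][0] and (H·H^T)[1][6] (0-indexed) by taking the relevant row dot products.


Row 0 of H: [-1, -1, -1, 1, -1, 1, 1, 1].
Row 1 of H: [1, -1, 1, 1, 1, 1, -1, 1].
Row 6 of H: [-1, -1, 1, -1, 1, -1, 1, 1].
(H·H^T)[0][0] = Σ_j H[0][j]·H[0][j] = (-1)² + (-1)² + (-1)² + (1)² + (-1)² + (1)² + (1)² + (1)² = 1 + 1 + 1 + 1 + 1 + 1 + 1 + 1 = 8.
(H·H^T)[1][6] = Σ_j H[1][j]·H[6][j] = (1)·(-1) + (-1)·(-1) + (1)·(1) + (1)·(-1) + (1)·(1) + (1)·(-1) + (-1)·(1) + (1)·(1) = -1 + 1 + 1 + -1 + 1 + -1 + -1 + 1 = 0.
So rows 1 and 6 are orthogonal; the diagonal entry equals n = 8.

(0,0) entry = 8; (1,6) entry = 0.


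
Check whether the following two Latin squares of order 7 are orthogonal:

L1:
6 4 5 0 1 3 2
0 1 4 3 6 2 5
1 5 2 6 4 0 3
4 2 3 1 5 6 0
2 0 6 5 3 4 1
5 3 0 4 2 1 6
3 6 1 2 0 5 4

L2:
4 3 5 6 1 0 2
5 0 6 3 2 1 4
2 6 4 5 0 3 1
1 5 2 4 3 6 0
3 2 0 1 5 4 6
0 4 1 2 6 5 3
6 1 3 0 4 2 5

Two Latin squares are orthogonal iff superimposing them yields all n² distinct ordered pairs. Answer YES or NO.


Form the n² = 49 superimposed pairs (L1[i][j], L2[i][j]), row by row (rows and columns indexed from 0):
row 0: (6,4) (4,3) (5,5) (0,6) (1,1) (3,0) (2,2)
row 1: (0,5) (1,0) (4,6) (3,3) (6,2) (2,1) (5,4)
row 2: (1,2) (5,6) (2,4) (6,5) (4,0) (0,3) (3,1)
row 3: (4,1) (2,5) (3,2) (1,4) (5,3) (6,6) (0,0)
row 4: (2,3) (0,2) (6,0) (5,1) (3,5) (4,4) (1,6)
row 5: (5,0) (3,4) (0,1) (4,2) (2,6) (1,5) (6,3)
row 6: (3,6) (6,1) (1,3) (2,0) (0,4) (5,2) (4,5)
Orthogonality requires all 49 pairs distinct.
Check by first coordinate: for each symbol s of L1, list the L2 entries in the n cells where L1 = s; they must all differ.
  L1 = 0: L2 entries (in reading order) 6, 5, 3, 0, 2, 1, 4 — all 7 distinct ✓
  L1 = 1: L2 entries (in reading order) 1, 0, 2, 4, 6, 5, 3 — all 7 distinct ✓
  L1 = 2: L2 entries (in reading order) 2, 1, 4, 5, 3, 6, 0 — all 7 distinct ✓
  L1 = 3: L2 entries (in reading order) 0, 3, 1, 2, 5, 4, 6 — all 7 distinct ✓
  L1 = 4: L2 entries (in reading order) 3, 6, 0, 1, 4, 2, 5 — all 7 distinct ✓
  L1 = 5: L2 entries (in reading order) 5, 4, 6, 3, 1, 0, 2 — all 7 distinct ✓
  L1 = 6: L2 entries (in reading order) 4, 2, 5, 6, 0, 3, 1 — all 7 distinct ✓
Every symbol of L1 meets every symbol of L2 exactly once, so all 49 pairs are distinct (49 of 49).
Conclusion: YES.

YES


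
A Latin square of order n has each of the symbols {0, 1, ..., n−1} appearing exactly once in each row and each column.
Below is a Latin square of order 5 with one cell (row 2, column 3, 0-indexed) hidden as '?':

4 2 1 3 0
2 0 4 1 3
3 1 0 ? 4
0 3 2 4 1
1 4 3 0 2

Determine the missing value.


Row 2 contains symbols [0, 1, 3, 4] — missing [2].
Column 3 contains symbols [0, 1, 3, 4] — missing [2].
The missing symbol must appear in both missing sets; intersection = [2].
Therefore the hidden value is 2.

Missing value = 2.


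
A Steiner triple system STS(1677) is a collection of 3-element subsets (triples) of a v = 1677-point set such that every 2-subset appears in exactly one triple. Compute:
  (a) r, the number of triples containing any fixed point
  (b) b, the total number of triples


An STS(v) is a 2-(v, 3, 1) BIBD: block size k = 3, λ = 1.
Replication: r(k − 1) = λ(v − 1) ⇒ r·2 = 1677 − 1 = 1676 ⇒ r = 838.
Block count: bk = vr ⇒ b·3 = 1677·838 = 1405326 ⇒ b = 468442.
(Check via b = v(v − 1)/6 = 1677·1676/6 = 2810652/6 = 468442.)

r = 838, b = 468442.


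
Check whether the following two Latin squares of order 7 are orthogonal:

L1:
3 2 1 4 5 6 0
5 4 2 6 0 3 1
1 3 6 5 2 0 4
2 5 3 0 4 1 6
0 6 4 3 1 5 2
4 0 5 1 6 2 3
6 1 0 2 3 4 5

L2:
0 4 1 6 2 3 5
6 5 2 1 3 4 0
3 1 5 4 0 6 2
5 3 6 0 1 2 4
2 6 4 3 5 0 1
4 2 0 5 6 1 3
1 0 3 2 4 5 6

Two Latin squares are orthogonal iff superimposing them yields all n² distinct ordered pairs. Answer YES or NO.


Form the n² = 49 superimposed pairs (L1[i][j], L2[i][j]), row by row (rows and columns indexed from 0):
row 0: (3,0) (2,4) (1,1) (4,6) (5,2) (6,3) (0,5)
row 1: (5,6) (4,5) (2,2) (6,1) (0,3) (3,4) (1,0)
row 2: (1,3) (3,1) (6,5) (5,4) (2,0) (0,6) (4,2)
row 3: (2,5) (5,3) (3,6) (0,0) (4,1) (1,2) (6,4)
row 4: (0,2) (6,6) (4,4) (3,3) (1,5) (5,0) (2,1)
row 5: (4,4) (0,2) (5,0) (1,5) (6,6) (2,1) (3,3)
row 6: (6,1) (1,0) (0,3) (2,2) (3,4) (4,5) (5,6)
Orthogonality requires all 49 pairs distinct.
But the pair (4,4) repeats: cell (4,2) has L1 = 4, L2 = 4, and cell (5,0) has L1 = 4, L2 = 4.
A repeated pair means some other pair never occurs (only 35 distinct pairs out of 49), so the squares are not orthogonal.
Conclusion: NO.

NO


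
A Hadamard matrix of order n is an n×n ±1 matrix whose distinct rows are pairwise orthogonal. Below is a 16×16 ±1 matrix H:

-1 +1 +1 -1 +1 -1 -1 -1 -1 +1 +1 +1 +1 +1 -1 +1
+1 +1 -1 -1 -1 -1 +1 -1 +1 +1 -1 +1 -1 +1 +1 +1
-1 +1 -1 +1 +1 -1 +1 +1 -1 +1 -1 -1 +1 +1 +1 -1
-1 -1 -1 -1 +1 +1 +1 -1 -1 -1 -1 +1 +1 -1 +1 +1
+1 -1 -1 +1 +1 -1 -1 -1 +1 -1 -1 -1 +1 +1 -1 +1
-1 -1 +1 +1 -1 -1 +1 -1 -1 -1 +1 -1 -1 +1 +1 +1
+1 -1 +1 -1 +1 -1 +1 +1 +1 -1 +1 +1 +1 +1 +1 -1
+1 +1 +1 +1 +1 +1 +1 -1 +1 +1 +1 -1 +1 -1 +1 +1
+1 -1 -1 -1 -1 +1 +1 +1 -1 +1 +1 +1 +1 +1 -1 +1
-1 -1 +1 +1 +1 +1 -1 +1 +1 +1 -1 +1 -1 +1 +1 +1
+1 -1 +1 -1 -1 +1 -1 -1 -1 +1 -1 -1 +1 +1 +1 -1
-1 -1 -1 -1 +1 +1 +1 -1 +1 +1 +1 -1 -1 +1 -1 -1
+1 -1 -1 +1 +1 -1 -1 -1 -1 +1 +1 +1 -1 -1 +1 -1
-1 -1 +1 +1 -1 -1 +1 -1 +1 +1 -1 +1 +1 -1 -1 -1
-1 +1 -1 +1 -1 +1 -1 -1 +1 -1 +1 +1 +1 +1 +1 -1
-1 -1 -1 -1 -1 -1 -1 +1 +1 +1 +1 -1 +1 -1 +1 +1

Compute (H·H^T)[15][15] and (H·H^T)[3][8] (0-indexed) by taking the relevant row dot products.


Row 3 of H: [-1, -1, -1, -1, 1, 1, 1, -1, -1, -1, -1, 1, 1, -1, 1, 1].
Row 8 of H: [1, -1, -1, -1, -1, 1, 1, 1, -1, 1, 1, 1, 1, 1, -1, 1].
Row 15 of H: [-1, -1, -1, -1, -1, -1, -1, 1, 1, 1, 1, -1, 1, -1, 1, 1].
(H·H^T)[15][15] = Σ_j H[15][j]·H[15][j] = (-1)² + (-1)² + (-1)² + (-1)² + (-1)² + (-1)² + (-1)² + (1)² + (1)² + (1)² + (1)² + (-1)² + (1)² + (-1)² + (1)² + (1)² = 1 + 1 + 1 + 1 + 1 + 1 + 1 + 1 + 1 + 1 + 1 + 1 + 1 + 1 + 1 + 1 = 16.
(H·H^T)[3][8] = Σ_j H[3][j]·H[8][j] = (-1)·(1) + (-1)·(-1) + (-1)·(-1) + (-1)·(-1) + (1)·(-1) + (1)·(1) + (1)·(1) + (-1)·(1) + (-1)·(-1) + (-1)·(1) + (-1)·(1) + (1)·(1) + (1)·(1) + (-1)·(1) + (1)·(-1) + (1)·(1) = -1 + 1 + 1 + 1 + -1 + 1 + 1 + -1 + 1 + -1 + -1 + 1 + 1 + -1 + -1 + 1 = 2.
Rows 3 and 8 are not orthogonal (dot product = 2 ≠ 0), so H is not a Hadamard matrix.

(15,15) entry = 16; (3,8) entry = 2.


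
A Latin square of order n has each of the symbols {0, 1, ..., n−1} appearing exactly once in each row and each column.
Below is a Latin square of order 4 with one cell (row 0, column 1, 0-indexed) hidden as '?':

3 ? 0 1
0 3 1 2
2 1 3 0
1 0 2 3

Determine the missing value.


Row 0 contains symbols [0, 1, 3] — missing [2].
Column 1 contains symbols [0, 1, 3] — missing [2].
The missing symbol must appear in both missing sets; intersection = [2].
Therefore the hidden value is 2.

Missing value = 2.


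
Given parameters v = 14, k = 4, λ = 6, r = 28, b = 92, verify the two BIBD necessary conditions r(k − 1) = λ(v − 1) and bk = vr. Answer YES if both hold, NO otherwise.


Condition (i): r(k − 1) = 28·3 = 84; λ(v − 1) = 6·13 = 78. Match? NO.
Condition (ii): bk = 92·4 = 368; vr = 14·28 = 392. Match? NO.
Both conditions hold? NO.

NO


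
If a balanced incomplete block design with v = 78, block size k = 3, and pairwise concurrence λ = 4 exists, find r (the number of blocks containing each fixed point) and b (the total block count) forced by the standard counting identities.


Any 2-(v, k, λ) BIBD satisfies two necessary conditions:
  (i)  Each point sits in r blocks, and counting incidences through any fixed point gives r(k − 1) = λ(v − 1), so r = λ(v − 1)/(k − 1).
  (ii) Total incidences bk = vr, so b = vr/k.
Step 1: r = λ(v − 1)/(k − 1) = 4·(78 − 1)/(3 − 1) = 4·77/2 = 308/2 = 154.
Step 2: b = vr/k = 78·154/3 = 12012/3 = 4004.
Check integrality: r = 154 ∈ Z ✓, b = 4004 ∈ Z ✓.
(These identities are necessary conditions: they determine r and b for any design with these parameters, but do not by themselves prove that one exists.)

r = 154, b = 4004.


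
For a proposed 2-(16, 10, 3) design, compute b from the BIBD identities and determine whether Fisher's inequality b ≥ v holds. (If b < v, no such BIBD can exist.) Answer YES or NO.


r = λ(v − 1)/(k − 1) = 3·15/9 = 5.
b = vr/k = 16·5/10 = 8.
Fisher's inequality: b ≥ v ⇔ 8 ≥ 16? NO.

NO


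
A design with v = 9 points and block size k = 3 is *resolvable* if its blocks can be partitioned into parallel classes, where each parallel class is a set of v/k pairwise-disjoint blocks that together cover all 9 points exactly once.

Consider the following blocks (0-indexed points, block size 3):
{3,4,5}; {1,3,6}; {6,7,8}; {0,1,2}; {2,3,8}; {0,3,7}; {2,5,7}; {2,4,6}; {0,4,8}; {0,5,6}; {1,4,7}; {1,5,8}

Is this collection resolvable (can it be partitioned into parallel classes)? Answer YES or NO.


v = 9, block size k = 3, number of blocks = 12.
For resolvability, blocks must partition into parallel classes of size v/k = 3.
Total blocks must therefore be a multiple of 3: 12 = 3·4 + 0 ⇒ divisible ✓.
Greedy packing gives 4 candidate class(es). Each should be a full parallel class (size 3, covers all 9 points).
  Class 1 (3 blocks): {3,4,5}; {6,7,8}; {0,1,2}. Points covered: [0, 1, 2, 3, 4, 5, 6, 7, 8].
  Class 2 (3 blocks): {1,3,6}; {2,5,7}; {0,4,8}. Points covered: [0, 1, 2, 3, 4, 5, 6, 7, 8].
  Class 3 (3 blocks): {2,3,8}; {0,5,6}; {1,4,7}. Points covered: [0, 1, 2, 3, 4, 5, 6, 7, 8].
  Class 4 (3 blocks): {0,3,7}; {2,4,6}; {1,5,8}. Points covered: [0, 1, 2, 3, 4, 5, 6, 7, 8].
All classes full (size 3)? YES. All classes cover every point? YES.
Resolvable? YES.

YES


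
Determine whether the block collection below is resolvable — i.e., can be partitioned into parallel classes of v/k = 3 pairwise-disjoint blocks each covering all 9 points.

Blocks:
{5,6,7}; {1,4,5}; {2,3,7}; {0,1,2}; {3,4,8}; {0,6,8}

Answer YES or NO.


v = 9, block size k = 3, number of blocks = 6.
For resolvability, blocks must partition into parallel classes of size v/k = 3.
Total blocks must therefore be a multiple of 3: 6 = 3·2 + 0 ⇒ divisible ✓.
Greedy packing gives 2 candidate class(es). Each should be a full parallel class (size 3, covers all 9 points).
  Class 1 (3 blocks): {5,6,7}; {0,1,2}; {3,4,8}. Points covered: [0, 1, 2, 3, 4, 5, 6, 7, 8].
  Class 2 (3 blocks): {1,4,5}; {2,3,7}; {0,6,8}. Points covered: [0, 1, 2, 3, 4, 5, 6, 7, 8].
All classes full (size 3)? YES. All classes cover every point? YES.
Resolvable? YES.

YES


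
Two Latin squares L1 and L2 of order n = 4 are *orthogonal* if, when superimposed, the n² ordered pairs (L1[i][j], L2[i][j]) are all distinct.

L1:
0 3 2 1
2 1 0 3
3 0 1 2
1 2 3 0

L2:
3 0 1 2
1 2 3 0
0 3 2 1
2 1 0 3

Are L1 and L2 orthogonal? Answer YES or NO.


Form the n² = 16 superimposed pairs (L1[i][j], L2[i][j]), row by row (rows and columns indexed from 0):
row 0: (0,3) (3,0) (2,1) (1,2)
row 1: (2,1) (1,2) (0,3) (3,0)
row 2: (3,0) (0,3) (1,2) (2,1)
row 3: (1,2) (2,1) (3,0) (0,3)
Orthogonality requires all 16 pairs distinct.
But the pair (2,1) repeats: cell (0,2) has L1 = 2, L2 = 1, and cell (1,0) has L1 = 2, L2 = 1.
A repeated pair means some other pair never occurs (only 4 distinct pairs out of 16), so the squares are not orthogonal.
Conclusion: NO.

NO


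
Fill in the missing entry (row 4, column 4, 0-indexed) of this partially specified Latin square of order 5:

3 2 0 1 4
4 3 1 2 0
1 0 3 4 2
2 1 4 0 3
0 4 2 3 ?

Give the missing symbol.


Row 4 contains symbols [0, 2, 3, 4] — missing [1].
Column 4 contains symbols [0, 2, 3, 4] — missing [1].
The missing symbol must appear in both missing sets; intersection = [1].
Therefore the hidden value is 1.

Missing value = 1.
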